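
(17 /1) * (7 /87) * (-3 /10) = -119 /290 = -0.41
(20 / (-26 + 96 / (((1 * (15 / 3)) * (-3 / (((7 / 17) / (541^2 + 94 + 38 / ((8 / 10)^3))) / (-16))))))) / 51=-156186250 / 10355148151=-0.02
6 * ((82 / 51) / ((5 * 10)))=82 / 425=0.19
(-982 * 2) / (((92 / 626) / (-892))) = 274170472 / 23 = 11920455.30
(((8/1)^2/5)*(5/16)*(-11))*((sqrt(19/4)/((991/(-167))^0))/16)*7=-77*sqrt(19)/8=-41.95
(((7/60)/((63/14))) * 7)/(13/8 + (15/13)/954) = 135044/1210095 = 0.11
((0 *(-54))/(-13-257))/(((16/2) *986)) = 0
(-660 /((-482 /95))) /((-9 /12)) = -41800 /241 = -173.44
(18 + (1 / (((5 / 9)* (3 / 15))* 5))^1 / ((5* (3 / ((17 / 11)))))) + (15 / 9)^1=16378 / 825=19.85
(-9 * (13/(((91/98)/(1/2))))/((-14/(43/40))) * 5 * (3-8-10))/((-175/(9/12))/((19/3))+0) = 9.85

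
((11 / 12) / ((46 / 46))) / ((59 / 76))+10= 1979 / 177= 11.18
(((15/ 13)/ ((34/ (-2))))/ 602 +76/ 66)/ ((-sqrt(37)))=-5055101 * sqrt(37)/ 162444282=-0.19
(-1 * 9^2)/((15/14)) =-378/5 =-75.60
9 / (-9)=-1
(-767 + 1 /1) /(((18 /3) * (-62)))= 383 /186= 2.06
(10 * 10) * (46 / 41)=4600 / 41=112.20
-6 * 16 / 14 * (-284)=13632 / 7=1947.43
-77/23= -3.35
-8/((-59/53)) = 424/59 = 7.19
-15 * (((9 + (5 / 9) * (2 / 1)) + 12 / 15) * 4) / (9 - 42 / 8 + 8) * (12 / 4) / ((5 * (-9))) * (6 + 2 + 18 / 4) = 19640 / 423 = 46.43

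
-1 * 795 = -795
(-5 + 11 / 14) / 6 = -59 / 84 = -0.70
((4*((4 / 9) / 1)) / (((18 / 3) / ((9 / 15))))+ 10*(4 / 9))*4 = 18.49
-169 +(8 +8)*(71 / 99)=-15595 / 99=-157.53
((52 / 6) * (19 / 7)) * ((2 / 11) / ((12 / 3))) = 247 / 231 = 1.07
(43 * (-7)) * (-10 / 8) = 1505 / 4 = 376.25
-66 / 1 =-66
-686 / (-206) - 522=-53423 / 103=-518.67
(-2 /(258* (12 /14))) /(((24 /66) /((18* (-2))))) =77 /86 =0.90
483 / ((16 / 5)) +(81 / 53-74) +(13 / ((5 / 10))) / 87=5810941 / 73776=78.76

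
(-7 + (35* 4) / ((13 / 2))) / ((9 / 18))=378 / 13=29.08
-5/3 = -1.67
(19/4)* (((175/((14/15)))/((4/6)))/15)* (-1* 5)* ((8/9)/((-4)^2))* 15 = -371.09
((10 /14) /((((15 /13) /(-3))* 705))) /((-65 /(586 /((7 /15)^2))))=1758 /16121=0.11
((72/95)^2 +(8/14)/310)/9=1128538/17625825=0.06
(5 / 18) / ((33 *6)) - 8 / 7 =-28477 / 24948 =-1.14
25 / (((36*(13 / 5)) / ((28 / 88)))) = 875 / 10296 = 0.08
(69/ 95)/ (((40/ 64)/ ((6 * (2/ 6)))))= 1104/ 475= 2.32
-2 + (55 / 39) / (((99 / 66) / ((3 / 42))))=-1583 / 819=-1.93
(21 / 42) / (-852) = -1 / 1704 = -0.00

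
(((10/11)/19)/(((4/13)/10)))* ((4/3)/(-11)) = -1300/6897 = -0.19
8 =8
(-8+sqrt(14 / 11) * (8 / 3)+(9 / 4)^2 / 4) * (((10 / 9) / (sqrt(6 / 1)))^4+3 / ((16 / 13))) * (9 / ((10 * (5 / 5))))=-1009794641 / 67184640+2342911 * sqrt(154) / 4330260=-8.32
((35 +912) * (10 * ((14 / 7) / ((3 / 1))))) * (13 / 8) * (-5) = -307775 / 6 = -51295.83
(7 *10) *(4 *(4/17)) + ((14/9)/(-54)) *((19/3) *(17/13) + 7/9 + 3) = 31674811/483327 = 65.53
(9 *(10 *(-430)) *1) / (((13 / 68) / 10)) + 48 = -26315376 / 13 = -2024259.69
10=10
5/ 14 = 0.36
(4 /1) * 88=352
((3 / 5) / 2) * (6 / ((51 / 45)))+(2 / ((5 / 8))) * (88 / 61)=32171 / 5185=6.20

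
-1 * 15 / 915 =-1 / 61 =-0.02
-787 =-787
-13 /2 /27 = -13 /54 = -0.24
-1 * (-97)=97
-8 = -8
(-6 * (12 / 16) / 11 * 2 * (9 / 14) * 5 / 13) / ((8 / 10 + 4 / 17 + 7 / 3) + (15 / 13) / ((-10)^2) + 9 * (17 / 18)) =-0.02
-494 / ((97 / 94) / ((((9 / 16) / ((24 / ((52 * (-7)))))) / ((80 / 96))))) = 9507771 / 1940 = 4900.91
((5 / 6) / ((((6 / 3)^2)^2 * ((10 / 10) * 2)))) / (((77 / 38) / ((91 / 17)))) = 1235 / 17952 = 0.07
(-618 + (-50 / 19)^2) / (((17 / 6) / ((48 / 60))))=-5294352 / 30685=-172.54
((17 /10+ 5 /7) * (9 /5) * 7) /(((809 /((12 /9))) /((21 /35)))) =3042 /101125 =0.03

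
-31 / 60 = -0.52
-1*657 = -657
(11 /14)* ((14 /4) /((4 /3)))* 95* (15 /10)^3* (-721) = -61029045 /128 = -476789.41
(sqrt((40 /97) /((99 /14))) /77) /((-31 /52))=-208*sqrt(37345) /7640787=-0.01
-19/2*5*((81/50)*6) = -4617/10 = -461.70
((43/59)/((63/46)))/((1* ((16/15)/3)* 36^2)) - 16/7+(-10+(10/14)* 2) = -10.86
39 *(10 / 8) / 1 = 195 / 4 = 48.75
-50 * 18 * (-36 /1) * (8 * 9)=2332800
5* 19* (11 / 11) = 95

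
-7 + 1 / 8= -55 / 8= -6.88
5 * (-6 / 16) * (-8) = 15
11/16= 0.69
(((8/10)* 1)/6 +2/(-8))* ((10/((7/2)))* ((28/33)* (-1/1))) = 28/99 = 0.28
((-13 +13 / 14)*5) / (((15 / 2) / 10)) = -1690 / 21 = -80.48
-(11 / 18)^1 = -11 / 18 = -0.61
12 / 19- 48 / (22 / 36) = -16284 / 209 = -77.91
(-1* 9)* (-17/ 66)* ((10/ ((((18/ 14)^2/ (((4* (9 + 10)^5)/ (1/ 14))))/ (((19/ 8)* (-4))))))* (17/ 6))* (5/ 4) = -116587926147175/ 1782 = -65425323314.91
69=69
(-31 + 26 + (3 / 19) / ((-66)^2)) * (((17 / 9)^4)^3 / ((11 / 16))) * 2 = -642930630249888020632 / 21427081644204027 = -30005.52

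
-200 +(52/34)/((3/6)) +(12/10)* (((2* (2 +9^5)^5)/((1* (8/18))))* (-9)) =-2966138854337759685281973621/85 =-34895751227503055120964400.00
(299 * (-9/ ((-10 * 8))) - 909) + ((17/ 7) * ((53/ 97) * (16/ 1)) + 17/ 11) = -509437081/ 597520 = -852.59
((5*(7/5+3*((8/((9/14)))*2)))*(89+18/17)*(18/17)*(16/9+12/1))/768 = 54153001/83232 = 650.63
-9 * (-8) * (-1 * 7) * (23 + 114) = -69048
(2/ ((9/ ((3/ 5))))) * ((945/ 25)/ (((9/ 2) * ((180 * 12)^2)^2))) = 7/ 136048896000000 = 0.00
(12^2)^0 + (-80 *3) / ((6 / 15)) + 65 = -534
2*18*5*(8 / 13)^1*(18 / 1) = 25920 / 13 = 1993.85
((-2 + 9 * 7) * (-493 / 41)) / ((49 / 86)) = -1287.35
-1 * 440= -440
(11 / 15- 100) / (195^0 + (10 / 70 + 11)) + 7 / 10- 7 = -36911 / 2550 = -14.47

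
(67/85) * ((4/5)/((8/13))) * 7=6097/850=7.17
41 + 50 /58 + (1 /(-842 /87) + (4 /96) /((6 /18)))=4090869 /97672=41.88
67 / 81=0.83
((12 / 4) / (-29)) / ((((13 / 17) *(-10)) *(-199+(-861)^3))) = -3 / 141547439800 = -0.00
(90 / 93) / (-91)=-30 / 2821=-0.01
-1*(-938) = 938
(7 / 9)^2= 49 / 81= 0.60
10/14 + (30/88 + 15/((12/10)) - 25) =-3525/308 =-11.44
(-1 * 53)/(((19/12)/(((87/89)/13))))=-55332/21983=-2.52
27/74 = 0.36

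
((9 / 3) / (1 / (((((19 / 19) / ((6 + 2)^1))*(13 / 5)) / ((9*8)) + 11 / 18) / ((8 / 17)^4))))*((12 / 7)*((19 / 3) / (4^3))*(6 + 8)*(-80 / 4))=-937857309 / 524288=-1788.82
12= 12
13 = 13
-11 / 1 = -11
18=18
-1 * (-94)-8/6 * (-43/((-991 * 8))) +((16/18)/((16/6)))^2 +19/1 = 2017547/17838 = 113.10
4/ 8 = 1/ 2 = 0.50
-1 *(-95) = 95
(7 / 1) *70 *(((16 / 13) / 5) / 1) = 1568 / 13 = 120.62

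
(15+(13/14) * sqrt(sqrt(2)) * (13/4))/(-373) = -15/373 - 169 * 2^(1/4)/20888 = -0.05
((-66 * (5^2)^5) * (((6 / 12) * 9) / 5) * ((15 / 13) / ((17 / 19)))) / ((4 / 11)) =-1818544921875 / 884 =-2057177513.43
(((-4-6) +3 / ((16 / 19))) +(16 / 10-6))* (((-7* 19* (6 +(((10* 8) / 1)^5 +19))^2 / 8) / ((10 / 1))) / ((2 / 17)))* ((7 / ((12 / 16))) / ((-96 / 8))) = -654839786552258325050025 / 512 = -1278983958109879541113.33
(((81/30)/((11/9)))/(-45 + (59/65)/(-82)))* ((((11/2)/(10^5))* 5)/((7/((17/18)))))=-244647/134349040000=-0.00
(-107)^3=-1225043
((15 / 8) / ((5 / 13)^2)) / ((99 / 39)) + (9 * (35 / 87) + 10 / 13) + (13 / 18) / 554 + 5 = 5948510527 / 413538840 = 14.38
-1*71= -71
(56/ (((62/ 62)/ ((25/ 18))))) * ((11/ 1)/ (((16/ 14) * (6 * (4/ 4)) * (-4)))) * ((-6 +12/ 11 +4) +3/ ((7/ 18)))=-22925/ 108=-212.27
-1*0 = 0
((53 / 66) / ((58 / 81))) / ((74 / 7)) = 10017 / 94424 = 0.11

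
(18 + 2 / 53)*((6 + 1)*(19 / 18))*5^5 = 198668750 / 477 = 416496.33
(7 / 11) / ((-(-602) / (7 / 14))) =1 / 1892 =0.00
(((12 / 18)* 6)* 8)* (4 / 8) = 16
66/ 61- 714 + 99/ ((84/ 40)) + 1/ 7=-284225/ 427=-665.63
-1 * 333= -333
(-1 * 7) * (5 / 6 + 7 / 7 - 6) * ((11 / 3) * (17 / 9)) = 32725 / 162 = 202.01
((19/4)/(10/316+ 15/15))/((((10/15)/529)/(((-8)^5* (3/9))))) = -6504685568/163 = -39906046.43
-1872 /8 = -234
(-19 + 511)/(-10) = -246/5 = -49.20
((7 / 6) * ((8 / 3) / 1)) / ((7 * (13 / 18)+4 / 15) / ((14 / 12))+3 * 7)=0.12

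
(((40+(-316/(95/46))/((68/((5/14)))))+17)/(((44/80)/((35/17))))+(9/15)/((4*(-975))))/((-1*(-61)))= 82588939599/23948996500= 3.45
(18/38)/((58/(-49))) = -441/1102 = -0.40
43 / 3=14.33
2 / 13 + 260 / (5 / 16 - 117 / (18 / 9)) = -52218 / 12103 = -4.31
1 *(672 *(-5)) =-3360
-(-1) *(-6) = -6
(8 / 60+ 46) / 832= 173 / 3120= 0.06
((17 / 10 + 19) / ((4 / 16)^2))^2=2742336 / 25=109693.44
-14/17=-0.82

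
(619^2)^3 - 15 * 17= 56252767574402026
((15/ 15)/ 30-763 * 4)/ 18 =-91559/ 540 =-169.55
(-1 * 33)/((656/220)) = -1815/164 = -11.07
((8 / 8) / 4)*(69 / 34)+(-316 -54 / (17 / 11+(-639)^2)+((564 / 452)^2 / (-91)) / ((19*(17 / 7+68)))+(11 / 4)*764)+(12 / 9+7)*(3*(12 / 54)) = 225154232196536290637 / 125709850480781736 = 1791.06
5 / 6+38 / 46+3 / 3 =367 / 138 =2.66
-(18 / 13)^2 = -324 / 169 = -1.92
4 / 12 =1 / 3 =0.33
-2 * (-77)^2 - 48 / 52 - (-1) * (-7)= -154257 / 13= -11865.92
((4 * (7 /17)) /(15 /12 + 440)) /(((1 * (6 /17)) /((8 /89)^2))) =3584 /41941695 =0.00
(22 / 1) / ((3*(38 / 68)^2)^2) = 29399392 / 1172889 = 25.07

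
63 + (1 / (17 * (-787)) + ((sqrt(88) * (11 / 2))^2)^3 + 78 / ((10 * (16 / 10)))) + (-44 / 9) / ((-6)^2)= 163539556093767133 / 8669592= 18863581595.74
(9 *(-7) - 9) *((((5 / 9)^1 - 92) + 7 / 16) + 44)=6769 / 2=3384.50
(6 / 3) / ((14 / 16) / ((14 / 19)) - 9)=-32 / 125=-0.26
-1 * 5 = -5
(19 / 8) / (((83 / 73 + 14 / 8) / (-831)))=-384199 / 562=-683.63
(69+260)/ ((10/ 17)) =5593/ 10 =559.30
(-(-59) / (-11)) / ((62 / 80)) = -2360 / 341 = -6.92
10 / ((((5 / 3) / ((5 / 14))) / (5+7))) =180 / 7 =25.71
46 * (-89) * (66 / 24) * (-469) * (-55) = -580826015 / 2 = -290413007.50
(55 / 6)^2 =3025 / 36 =84.03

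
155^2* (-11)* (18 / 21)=-1585650 / 7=-226521.43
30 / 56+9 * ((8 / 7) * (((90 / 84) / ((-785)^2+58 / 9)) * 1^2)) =582358155 / 1087032268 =0.54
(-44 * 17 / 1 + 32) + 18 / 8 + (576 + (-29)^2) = 2813 / 4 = 703.25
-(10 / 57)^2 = -0.03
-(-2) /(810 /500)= 100 /81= 1.23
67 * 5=335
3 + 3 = 6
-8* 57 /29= -456 /29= -15.72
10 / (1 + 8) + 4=46 / 9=5.11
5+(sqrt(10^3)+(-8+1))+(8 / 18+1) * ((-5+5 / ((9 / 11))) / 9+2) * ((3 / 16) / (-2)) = -4447 / 1944+10 * sqrt(10) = 29.34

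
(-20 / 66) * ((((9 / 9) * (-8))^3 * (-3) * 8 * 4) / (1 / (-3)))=491520 / 11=44683.64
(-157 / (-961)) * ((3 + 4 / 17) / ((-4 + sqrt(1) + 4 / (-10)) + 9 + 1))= 3925 / 49011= 0.08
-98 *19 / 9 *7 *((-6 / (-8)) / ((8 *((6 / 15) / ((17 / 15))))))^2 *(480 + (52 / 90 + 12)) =-20873866279 / 414720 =-50332.43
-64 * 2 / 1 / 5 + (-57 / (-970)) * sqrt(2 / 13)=-128 / 5 + 57 * sqrt(26) / 12610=-25.58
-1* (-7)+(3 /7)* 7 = 10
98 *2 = 196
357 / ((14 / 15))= 765 / 2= 382.50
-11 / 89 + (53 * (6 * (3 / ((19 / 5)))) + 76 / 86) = 18310061 / 72713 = 251.81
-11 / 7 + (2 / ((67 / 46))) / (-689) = -508437 / 323141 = -1.57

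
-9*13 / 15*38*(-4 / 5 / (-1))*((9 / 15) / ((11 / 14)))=-248976 / 1375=-181.07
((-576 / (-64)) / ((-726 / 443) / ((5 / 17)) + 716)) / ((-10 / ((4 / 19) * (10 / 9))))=-4430 / 14949181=-0.00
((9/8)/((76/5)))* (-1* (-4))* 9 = 405/152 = 2.66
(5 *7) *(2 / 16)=35 / 8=4.38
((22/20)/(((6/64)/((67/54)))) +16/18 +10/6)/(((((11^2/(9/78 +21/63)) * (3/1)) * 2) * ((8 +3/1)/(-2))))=-48517/25227774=-0.00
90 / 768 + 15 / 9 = 685 / 384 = 1.78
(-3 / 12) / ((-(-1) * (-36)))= 1 / 144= 0.01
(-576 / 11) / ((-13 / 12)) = 6912 / 143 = 48.34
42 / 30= 7 / 5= 1.40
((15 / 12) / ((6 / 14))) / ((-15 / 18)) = -7 / 2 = -3.50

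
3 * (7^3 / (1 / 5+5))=5145 / 26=197.88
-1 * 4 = -4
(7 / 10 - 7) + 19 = 127 / 10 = 12.70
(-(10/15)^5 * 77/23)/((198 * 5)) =-112/251505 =-0.00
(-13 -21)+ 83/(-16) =-627/16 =-39.19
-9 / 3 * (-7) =21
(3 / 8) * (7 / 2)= 21 / 16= 1.31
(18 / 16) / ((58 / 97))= 1.88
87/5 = 17.40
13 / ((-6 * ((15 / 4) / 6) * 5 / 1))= -52 / 75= -0.69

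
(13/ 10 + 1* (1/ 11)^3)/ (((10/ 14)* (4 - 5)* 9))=-40397/ 199650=-0.20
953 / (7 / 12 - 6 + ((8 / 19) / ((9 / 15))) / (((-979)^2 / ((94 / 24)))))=-624761682732 / 3551022025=-175.94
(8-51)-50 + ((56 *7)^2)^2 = 23612624803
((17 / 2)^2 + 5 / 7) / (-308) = -0.24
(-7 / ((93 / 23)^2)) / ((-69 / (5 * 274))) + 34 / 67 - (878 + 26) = -1555897508 / 1738449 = -894.99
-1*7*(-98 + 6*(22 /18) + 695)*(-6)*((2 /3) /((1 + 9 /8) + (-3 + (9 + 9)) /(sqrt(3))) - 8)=-2754860752 /13533 + 16244480*sqrt(3) /13533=-201487.07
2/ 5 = 0.40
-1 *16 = -16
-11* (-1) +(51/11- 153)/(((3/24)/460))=-6005639/11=-545967.18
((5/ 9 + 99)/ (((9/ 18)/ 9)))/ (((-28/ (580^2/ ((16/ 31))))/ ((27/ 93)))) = -12110400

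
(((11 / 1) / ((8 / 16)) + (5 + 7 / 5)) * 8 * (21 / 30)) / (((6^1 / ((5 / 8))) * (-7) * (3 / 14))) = -497 / 45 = -11.04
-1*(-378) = 378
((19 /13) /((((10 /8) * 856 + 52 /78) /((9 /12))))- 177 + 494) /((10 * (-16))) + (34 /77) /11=-3994301023 /2057735680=-1.94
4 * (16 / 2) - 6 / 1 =26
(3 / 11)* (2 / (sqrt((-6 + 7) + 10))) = 6* sqrt(11) / 121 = 0.16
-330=-330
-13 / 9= -1.44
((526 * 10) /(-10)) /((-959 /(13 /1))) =6838 /959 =7.13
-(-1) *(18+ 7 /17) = 313 /17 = 18.41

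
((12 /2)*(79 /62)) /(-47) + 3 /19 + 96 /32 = 82917 /27683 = 3.00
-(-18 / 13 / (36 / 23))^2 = -529 / 676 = -0.78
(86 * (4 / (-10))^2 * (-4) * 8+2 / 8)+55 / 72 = -790751 / 1800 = -439.31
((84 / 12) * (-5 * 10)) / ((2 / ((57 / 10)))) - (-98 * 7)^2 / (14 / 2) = -136451 / 2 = -68225.50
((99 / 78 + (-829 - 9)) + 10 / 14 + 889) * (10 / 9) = 48215 / 819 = 58.87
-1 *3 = -3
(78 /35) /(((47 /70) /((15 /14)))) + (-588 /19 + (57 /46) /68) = -535226109 /19553128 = -27.37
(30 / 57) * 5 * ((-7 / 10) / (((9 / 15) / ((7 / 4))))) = -1225 / 228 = -5.37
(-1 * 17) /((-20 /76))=323 /5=64.60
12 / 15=4 / 5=0.80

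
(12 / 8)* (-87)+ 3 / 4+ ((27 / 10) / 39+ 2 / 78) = -101131 / 780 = -129.66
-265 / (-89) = 265 / 89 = 2.98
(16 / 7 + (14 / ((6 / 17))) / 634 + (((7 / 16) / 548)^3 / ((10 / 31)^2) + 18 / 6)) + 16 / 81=67190674309265743597 / 12115572604718284800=5.55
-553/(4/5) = -2765/4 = -691.25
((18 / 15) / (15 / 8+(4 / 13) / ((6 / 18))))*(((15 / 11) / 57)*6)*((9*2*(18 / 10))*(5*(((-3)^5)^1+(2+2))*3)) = -144960192 / 20273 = -7150.41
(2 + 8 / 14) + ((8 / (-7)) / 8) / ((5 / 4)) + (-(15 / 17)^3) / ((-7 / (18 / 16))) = 3532019 / 1375640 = 2.57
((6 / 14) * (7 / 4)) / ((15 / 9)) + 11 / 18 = 191 / 180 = 1.06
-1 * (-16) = 16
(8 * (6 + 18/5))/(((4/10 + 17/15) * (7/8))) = 9216/161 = 57.24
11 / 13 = 0.85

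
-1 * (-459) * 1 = 459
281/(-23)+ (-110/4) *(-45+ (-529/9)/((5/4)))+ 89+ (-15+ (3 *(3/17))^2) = 310203073/119646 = 2592.67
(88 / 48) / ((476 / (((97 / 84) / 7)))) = 1067 / 1679328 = 0.00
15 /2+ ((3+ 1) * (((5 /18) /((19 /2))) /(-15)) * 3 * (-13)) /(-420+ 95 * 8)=218051 /29070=7.50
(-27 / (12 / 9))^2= 410.06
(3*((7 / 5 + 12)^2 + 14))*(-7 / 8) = -101619 / 200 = -508.10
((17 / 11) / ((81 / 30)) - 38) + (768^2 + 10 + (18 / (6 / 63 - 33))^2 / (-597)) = 16644389275259942 / 28220559543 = 589796.57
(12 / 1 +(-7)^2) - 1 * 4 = 57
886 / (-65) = -886 / 65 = -13.63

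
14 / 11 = 1.27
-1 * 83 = -83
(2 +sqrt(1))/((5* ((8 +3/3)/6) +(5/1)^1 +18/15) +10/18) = 270/1283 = 0.21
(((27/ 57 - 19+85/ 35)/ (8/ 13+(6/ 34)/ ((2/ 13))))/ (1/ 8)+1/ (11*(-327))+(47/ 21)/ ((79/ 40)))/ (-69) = 235324726969/ 225716448881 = 1.04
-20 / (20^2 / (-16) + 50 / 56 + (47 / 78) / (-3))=65520 / 79633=0.82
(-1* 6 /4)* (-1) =3 /2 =1.50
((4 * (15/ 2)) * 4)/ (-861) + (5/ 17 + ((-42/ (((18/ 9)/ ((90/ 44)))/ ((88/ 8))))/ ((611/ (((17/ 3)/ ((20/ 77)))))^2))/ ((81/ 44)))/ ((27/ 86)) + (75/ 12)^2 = 38.82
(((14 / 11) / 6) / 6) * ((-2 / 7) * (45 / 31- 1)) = -14 / 3069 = -0.00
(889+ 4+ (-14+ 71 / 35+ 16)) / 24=7849 / 210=37.38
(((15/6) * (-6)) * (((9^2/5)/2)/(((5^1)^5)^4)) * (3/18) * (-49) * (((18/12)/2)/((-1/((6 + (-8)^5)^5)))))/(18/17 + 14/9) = 112658964121.27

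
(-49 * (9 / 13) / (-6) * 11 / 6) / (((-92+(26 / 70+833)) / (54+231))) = 5376525 / 1349296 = 3.98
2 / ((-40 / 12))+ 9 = 42 / 5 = 8.40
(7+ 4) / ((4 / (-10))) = -55 / 2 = -27.50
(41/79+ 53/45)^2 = 36385024/12638025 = 2.88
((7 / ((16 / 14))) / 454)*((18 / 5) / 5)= 441 / 45400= 0.01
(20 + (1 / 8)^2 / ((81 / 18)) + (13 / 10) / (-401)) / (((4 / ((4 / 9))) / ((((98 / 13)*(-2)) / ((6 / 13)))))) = -565897717 / 7795440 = -72.59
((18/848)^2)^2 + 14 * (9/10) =2036122873893/161597050880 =12.60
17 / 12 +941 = 11309 / 12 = 942.42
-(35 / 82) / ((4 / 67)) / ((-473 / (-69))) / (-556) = 0.00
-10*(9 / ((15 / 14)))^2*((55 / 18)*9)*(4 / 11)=-7056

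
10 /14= 5 /7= 0.71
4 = 4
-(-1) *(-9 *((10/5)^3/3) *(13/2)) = -156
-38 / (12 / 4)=-38 / 3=-12.67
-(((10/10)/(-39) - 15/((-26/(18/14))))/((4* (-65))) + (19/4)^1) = -4.75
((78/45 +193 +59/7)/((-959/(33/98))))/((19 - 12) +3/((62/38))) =-1818553/225321845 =-0.01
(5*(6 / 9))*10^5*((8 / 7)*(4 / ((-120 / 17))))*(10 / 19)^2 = -1360000000 / 22743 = -59798.62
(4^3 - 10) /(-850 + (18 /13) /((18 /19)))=-0.06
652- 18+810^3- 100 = 531441534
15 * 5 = 75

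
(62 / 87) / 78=31 / 3393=0.01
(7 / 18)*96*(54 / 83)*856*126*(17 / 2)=1848220416 / 83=22267715.86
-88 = -88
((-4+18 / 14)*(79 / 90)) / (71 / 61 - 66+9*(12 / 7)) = 91561 / 1898730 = 0.05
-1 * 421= -421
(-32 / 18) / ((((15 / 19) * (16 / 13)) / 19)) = -4693 / 135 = -34.76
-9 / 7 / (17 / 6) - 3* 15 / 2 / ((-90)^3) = -1749481 / 3855600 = -0.45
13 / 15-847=-12692 / 15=-846.13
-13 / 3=-4.33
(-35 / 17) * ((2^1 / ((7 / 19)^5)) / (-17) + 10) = 10475040 / 693889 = 15.10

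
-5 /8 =-0.62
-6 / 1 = -6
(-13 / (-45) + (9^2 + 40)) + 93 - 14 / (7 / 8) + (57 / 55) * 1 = 98666 / 495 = 199.33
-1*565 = -565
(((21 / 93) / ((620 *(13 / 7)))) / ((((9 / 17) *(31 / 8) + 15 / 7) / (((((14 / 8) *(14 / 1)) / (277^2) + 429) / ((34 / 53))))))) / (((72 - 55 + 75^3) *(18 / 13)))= 1196787760049 / 22359188194958189520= 0.00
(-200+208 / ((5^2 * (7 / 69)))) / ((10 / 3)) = -30972 / 875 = -35.40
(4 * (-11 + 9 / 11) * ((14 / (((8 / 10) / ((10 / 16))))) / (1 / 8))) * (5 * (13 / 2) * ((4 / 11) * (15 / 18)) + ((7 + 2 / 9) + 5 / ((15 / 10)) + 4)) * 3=-94707200 / 363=-260901.38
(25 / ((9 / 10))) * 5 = 138.89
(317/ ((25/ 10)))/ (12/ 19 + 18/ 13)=78299/ 1245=62.89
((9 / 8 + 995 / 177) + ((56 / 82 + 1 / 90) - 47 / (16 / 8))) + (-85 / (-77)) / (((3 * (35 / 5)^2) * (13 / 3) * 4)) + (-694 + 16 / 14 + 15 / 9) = -30209337272251 / 42713831160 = -707.25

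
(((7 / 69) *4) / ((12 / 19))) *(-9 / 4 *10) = -665 / 46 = -14.46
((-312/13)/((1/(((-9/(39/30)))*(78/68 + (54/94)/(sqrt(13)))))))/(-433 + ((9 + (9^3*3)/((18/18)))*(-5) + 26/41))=-44280/2651473 - 797040*sqrt(13)/1238861767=-0.02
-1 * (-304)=304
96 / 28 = 3.43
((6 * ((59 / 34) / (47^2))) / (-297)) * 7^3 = -20237 / 3717747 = -0.01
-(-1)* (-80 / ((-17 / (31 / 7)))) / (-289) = -2480 / 34391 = -0.07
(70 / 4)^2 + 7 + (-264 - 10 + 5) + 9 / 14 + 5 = 1397 / 28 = 49.89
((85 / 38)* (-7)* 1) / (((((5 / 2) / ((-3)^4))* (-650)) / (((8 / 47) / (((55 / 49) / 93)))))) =175699692 / 15962375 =11.01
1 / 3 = 0.33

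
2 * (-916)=-1832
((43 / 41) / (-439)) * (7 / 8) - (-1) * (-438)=-63068797 / 143992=-438.00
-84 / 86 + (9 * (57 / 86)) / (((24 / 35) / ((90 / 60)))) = 16611 / 1376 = 12.07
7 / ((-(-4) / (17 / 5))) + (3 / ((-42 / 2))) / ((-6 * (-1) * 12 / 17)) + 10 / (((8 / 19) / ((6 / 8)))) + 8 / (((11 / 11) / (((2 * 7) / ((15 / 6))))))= 69077 / 1008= 68.53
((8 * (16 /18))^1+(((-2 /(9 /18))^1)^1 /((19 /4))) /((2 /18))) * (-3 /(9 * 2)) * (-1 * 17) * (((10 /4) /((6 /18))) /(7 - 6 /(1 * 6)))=-1.66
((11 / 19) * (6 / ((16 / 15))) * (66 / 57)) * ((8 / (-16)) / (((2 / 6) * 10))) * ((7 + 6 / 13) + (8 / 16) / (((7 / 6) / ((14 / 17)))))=-5642109 / 1276496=-4.42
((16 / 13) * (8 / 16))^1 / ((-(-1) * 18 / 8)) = 32 / 117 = 0.27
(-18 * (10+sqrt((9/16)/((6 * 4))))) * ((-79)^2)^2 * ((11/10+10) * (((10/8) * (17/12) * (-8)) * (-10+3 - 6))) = -14332266555165 - 2866453311033 * sqrt(6)/32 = -14551683679650.69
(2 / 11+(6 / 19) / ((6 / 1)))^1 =49 / 209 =0.23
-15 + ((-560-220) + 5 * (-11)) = -850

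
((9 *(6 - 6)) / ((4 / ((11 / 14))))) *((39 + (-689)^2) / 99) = 0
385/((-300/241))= -18557/60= -309.28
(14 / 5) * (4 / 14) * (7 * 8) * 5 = 224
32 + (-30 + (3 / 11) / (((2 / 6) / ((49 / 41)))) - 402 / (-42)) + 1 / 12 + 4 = 630109 / 37884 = 16.63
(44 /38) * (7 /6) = 77 /57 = 1.35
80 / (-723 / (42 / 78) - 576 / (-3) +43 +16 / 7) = -280 / 3869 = -0.07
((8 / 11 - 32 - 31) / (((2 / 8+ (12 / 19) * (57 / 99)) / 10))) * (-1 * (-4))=-109600 / 27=-4059.26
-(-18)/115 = 18/115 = 0.16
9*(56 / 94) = 252 / 47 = 5.36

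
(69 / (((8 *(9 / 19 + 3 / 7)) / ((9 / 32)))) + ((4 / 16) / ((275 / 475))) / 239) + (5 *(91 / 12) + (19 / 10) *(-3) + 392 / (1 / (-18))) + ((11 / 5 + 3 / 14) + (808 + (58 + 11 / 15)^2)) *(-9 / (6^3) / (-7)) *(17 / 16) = -1245533427080599 / 178082150400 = -6994.15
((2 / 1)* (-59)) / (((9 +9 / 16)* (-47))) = 1888 / 7191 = 0.26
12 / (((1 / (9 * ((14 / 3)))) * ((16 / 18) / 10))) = 5670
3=3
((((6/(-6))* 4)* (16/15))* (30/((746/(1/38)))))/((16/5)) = -10/7087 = -0.00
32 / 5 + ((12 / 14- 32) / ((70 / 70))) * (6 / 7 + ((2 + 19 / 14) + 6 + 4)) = -106887 / 245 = -436.27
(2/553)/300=1/82950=0.00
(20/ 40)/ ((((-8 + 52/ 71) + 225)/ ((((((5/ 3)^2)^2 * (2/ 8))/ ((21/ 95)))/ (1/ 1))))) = 0.02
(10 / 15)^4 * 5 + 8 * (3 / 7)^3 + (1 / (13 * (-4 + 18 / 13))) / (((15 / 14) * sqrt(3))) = 44936 / 27783 - 7 * sqrt(3) / 765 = 1.60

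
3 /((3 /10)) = 10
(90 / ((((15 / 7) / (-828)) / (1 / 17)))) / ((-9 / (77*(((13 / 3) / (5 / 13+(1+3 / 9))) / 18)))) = 2452.55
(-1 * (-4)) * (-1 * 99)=-396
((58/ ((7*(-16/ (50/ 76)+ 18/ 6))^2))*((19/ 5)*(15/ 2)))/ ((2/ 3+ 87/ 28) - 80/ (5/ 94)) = -12397500/ 250604281837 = -0.00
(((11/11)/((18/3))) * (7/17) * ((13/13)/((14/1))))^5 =1/353305857024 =0.00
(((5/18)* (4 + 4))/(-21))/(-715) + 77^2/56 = 22891901/216216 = 105.88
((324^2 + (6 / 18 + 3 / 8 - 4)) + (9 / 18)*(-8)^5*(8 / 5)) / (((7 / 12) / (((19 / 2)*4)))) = 5130541.23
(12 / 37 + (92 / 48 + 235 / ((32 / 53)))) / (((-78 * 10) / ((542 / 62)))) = -75363203 / 17177472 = -4.39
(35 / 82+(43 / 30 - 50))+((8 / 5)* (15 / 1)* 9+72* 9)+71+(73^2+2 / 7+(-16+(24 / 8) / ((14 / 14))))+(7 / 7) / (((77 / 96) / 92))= 299181653 / 47355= 6317.85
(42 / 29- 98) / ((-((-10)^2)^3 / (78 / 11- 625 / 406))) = 0.00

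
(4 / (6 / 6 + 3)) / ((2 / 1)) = 1 / 2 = 0.50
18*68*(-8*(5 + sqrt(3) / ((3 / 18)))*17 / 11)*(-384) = 319610880 / 11 + 383533056*sqrt(3) / 11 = 89446329.03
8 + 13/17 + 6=251/17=14.76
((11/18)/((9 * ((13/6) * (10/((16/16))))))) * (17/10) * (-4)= -187/8775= -0.02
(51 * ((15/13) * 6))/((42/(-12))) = -9180/91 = -100.88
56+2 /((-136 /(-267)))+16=5163 /68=75.93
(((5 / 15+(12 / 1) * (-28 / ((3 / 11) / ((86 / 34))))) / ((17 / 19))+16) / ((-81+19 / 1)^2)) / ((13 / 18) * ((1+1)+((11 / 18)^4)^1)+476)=-473248131768 / 250609895451133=-0.00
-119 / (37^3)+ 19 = 19.00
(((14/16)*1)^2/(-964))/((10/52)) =-0.00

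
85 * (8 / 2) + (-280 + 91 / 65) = 307 / 5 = 61.40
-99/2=-49.50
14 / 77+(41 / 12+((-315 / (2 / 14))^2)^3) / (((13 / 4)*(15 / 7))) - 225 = 106199759695644627993952 / 6435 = 16503459160162335352.60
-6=-6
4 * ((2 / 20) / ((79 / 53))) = 106 / 395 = 0.27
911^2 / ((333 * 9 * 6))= 46.15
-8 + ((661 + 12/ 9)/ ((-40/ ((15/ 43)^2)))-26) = -532733/ 14792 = -36.01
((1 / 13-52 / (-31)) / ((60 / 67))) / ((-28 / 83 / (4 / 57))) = -561661 / 1378260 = -0.41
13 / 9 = 1.44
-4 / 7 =-0.57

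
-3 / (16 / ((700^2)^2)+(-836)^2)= -45018750000 / 10487808100000001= -0.00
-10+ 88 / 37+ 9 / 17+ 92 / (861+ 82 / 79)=-299226989 / 42835529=-6.99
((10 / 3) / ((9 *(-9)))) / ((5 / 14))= -28 / 243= -0.12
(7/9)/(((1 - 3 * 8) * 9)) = -7/1863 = -0.00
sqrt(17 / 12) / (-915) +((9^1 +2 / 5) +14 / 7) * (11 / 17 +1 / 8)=8.80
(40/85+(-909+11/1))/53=-15258/901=-16.93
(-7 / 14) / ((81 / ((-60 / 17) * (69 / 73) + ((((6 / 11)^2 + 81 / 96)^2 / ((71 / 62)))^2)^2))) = 18393958291712456502997767326123721871 / 1792422916877348338672046901807481356288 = 0.01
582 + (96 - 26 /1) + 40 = 692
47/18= 2.61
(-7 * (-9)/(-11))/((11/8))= -504/121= -4.17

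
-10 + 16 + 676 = 682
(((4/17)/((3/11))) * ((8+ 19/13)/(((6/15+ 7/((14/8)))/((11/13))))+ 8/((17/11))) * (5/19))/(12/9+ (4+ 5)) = 4421890/28767349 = 0.15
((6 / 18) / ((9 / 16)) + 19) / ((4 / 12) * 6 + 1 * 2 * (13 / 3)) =529 / 288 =1.84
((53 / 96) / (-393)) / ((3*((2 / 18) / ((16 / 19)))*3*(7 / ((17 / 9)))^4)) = -4426613 / 705764158722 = -0.00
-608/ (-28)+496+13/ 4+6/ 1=14755/ 28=526.96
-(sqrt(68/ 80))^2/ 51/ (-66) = 1/ 3960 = 0.00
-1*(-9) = 9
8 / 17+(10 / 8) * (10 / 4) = 489 / 136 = 3.60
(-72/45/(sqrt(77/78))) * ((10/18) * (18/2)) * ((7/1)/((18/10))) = -40 * sqrt(6006)/99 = -31.31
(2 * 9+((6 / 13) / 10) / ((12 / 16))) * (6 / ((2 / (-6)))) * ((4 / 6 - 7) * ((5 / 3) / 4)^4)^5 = 27722742328643798828125 / 336412439337265941970944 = 0.08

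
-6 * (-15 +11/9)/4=62/3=20.67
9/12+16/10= 47/20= 2.35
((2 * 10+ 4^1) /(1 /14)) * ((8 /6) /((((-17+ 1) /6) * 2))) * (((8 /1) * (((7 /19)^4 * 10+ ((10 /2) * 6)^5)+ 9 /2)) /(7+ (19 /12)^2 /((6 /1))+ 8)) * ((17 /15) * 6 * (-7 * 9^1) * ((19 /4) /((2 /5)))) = 6393556847309692032 /1186607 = 5388099722409.94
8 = 8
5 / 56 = 0.09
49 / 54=0.91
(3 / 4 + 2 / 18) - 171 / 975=8023 / 11700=0.69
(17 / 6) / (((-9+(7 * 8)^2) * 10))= 17 / 187620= 0.00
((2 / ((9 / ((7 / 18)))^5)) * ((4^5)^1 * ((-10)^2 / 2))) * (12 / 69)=215129600 / 80196041223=0.00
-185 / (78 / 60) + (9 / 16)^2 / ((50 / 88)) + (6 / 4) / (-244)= -179861237 / 1268800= -141.76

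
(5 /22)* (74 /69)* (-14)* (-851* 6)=191660 /11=17423.64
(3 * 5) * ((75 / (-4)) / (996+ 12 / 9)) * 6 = -10125 / 5984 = -1.69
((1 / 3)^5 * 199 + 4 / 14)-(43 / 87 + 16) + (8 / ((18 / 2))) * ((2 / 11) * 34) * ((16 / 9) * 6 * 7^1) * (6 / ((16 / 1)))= 75135898 / 542619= 138.47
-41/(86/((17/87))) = -697/7482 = -0.09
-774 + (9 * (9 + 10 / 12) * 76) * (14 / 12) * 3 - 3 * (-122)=23133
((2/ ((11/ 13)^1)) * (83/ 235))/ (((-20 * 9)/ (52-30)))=-1079/ 10575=-0.10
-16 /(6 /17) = -136 /3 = -45.33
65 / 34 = 1.91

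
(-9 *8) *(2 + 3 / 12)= -162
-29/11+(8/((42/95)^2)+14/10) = 962762/24255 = 39.69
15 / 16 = 0.94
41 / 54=0.76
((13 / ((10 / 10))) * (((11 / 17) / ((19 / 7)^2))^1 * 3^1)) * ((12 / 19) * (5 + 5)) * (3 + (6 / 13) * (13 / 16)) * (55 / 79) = 468242775 / 9211637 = 50.83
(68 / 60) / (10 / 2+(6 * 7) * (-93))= -17 / 58515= -0.00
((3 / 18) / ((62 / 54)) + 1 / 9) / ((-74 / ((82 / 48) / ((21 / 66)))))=-64493 / 3468528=-0.02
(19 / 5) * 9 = 171 / 5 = 34.20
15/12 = 5/4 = 1.25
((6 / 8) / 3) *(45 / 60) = 3 / 16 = 0.19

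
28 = 28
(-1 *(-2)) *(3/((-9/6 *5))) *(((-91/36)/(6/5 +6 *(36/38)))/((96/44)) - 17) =13.73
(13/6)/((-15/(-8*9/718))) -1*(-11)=19771/1795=11.01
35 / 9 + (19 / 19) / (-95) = 3316 / 855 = 3.88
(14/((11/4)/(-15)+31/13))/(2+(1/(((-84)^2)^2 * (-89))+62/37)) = 1790323504220160/1034704539381719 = 1.73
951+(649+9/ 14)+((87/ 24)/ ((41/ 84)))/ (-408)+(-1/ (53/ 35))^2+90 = 370818805107/ 219281776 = 1691.06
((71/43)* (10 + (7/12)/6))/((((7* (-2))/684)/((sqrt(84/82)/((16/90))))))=-44132535* sqrt(1722)/394912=-4637.41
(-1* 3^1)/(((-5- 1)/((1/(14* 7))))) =0.01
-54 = -54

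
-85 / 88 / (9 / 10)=-425 / 396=-1.07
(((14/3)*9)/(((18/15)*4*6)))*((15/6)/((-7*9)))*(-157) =9.09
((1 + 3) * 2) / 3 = 8 / 3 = 2.67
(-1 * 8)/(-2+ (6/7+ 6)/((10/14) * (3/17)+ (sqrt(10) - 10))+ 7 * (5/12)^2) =106781143680/20277119917 - 5369462784 * sqrt(10)/20277119917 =4.43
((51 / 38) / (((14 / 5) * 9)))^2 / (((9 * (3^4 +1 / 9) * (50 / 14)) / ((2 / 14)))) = 289 / 1859467680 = 0.00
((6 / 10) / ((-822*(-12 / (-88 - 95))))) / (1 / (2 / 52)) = -61 / 142480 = -0.00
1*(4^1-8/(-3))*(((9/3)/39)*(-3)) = -1.54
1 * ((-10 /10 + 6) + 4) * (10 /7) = 90 /7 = 12.86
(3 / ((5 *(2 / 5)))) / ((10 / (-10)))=-3 / 2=-1.50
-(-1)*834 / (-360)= -139 / 60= -2.32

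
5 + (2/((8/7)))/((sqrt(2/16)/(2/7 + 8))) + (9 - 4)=10 + 29 *sqrt(2)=51.01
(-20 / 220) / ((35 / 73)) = -73 / 385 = -0.19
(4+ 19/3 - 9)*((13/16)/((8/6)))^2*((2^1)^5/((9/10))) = 845/48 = 17.60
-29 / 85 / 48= -0.01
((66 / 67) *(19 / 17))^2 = 1572516 / 1297321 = 1.21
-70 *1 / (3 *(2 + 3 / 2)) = -20 / 3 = -6.67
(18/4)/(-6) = -3/4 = -0.75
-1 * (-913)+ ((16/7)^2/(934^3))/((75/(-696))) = 113908860640851/124763264675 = 913.00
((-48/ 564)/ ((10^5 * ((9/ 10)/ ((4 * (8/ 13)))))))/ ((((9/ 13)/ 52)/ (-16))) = 6656/ 2379375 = 0.00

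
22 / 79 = 0.28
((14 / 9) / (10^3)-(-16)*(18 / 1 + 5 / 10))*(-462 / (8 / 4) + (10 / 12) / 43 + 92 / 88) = -68061.17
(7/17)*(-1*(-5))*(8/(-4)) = -70/17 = -4.12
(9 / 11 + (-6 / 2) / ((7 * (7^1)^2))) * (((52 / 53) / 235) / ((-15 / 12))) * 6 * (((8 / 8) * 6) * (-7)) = 0.68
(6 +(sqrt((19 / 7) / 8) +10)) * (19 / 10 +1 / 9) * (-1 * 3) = -1448 / 15 - 181 * sqrt(266) / 840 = -100.05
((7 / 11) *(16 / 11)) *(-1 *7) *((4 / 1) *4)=-12544 / 121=-103.67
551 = 551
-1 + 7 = 6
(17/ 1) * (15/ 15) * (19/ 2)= 323/ 2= 161.50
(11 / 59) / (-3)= -11 / 177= -0.06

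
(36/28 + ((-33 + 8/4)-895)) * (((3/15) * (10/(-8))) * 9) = 58257/28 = 2080.61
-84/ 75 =-28/ 25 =-1.12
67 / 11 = 6.09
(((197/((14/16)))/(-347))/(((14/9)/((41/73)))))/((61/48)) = -13957056/75714359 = -0.18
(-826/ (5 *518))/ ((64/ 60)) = -177/ 592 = -0.30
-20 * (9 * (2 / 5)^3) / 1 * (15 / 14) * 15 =-1296 / 7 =-185.14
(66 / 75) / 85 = 22 / 2125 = 0.01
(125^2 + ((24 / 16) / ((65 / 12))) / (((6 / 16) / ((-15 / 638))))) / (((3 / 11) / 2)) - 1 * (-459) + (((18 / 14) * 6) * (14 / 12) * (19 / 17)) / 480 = 353906703667 / 3076320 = 115042.23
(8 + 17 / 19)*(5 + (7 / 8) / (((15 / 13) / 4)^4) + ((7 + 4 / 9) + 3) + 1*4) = 1247564591 / 961875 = 1297.01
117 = 117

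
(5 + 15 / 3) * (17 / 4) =85 / 2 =42.50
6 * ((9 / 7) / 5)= 54 / 35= 1.54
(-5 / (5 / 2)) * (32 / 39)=-64 / 39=-1.64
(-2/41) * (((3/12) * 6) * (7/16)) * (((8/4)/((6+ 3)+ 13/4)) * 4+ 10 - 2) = -159/574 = -0.28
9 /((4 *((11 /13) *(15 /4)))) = 39 /55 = 0.71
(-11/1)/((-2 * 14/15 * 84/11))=605/784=0.77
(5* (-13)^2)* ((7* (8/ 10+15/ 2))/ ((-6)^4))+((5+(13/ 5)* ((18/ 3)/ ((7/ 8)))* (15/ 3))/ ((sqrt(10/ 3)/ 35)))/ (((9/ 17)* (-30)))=98189/ 2592 -11203* sqrt(30)/ 540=-75.75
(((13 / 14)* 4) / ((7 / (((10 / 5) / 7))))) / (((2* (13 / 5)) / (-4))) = -40 / 343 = -0.12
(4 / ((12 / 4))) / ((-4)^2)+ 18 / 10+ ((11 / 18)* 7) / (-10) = 131 / 90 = 1.46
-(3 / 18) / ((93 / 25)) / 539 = -0.00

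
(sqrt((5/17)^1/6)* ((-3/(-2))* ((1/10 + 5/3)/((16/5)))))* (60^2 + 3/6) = 381653* sqrt(510)/13056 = 660.15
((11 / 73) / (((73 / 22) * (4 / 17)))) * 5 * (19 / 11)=17765 / 10658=1.67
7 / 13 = 0.54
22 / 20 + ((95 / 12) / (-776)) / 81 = 4148021 / 3771360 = 1.10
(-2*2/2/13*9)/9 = -0.15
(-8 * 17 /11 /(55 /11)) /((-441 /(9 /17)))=8 /2695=0.00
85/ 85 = 1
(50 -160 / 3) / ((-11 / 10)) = 100 / 33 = 3.03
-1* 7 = -7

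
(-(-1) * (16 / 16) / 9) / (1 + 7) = 1 / 72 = 0.01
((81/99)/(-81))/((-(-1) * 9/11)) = -1/81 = -0.01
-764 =-764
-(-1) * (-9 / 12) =-3 / 4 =-0.75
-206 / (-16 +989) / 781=-206 / 759913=-0.00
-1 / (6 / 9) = -3 / 2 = -1.50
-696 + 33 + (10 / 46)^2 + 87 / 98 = -34322773 / 51842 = -662.06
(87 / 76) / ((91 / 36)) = 783 / 1729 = 0.45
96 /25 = 3.84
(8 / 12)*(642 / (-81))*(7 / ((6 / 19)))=-117.13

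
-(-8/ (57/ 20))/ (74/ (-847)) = -67760/ 2109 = -32.13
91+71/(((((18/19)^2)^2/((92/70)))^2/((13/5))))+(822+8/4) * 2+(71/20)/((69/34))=866328679894283581/388109236536000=2232.18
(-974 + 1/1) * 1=-973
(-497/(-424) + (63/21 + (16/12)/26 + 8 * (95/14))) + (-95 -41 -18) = -11053255/115752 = -95.49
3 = 3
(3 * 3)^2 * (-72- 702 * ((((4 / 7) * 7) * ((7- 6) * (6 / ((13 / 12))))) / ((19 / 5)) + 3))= -9650502 / 19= -507921.16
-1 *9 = -9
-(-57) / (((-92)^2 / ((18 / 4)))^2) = 4617 / 286557184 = 0.00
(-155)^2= 24025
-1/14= -0.07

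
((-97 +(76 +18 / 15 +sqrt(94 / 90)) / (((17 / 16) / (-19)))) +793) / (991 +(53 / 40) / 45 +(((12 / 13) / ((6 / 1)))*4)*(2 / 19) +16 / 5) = -5173721280 / 7515074587 - 9010560*sqrt(235) / 7515074587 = -0.71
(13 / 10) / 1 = 13 / 10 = 1.30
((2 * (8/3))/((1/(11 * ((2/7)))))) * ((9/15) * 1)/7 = 352/245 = 1.44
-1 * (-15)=15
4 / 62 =2 / 31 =0.06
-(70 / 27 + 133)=-3661 / 27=-135.59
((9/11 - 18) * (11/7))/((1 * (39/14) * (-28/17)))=153/26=5.88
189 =189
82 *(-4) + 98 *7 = 358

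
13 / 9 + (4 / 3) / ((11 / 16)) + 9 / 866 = 291001 / 85734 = 3.39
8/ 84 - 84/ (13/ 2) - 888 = -900.83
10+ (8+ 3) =21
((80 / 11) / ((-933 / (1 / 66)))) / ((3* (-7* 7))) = 0.00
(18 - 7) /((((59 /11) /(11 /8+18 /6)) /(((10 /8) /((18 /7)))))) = 148225 /33984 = 4.36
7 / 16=0.44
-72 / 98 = -36 / 49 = -0.73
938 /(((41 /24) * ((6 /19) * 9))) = 71288 /369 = 193.19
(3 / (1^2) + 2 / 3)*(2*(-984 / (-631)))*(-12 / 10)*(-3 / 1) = 129888 / 3155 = 41.17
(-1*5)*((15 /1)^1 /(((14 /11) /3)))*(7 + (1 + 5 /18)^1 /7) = -248875 /196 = -1269.77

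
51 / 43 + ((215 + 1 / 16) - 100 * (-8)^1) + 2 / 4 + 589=1605.75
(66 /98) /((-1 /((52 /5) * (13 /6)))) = -3718 /245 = -15.18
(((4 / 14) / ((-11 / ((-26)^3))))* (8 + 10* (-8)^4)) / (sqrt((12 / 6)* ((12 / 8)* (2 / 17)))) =240017856* sqrt(102) / 77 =31481318.47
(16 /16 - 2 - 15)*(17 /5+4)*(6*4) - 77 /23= -327169 /115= -2844.95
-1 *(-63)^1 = 63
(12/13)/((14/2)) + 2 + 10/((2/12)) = 5654/91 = 62.13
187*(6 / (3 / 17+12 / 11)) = 69938 / 79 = 885.29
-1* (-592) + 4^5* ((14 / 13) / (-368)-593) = -181386256 / 299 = -606643.00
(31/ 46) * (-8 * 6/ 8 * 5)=-465/ 23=-20.22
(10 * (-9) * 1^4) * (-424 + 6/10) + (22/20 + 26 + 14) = 381471/10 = 38147.10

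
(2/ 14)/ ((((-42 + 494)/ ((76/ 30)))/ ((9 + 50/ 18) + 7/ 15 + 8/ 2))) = 13889/ 1067850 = 0.01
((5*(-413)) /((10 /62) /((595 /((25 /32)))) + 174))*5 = -1218845600 /20540377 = -59.34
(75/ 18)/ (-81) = -25/ 486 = -0.05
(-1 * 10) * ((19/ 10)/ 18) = -1.06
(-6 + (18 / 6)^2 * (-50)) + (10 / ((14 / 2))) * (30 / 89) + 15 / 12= -1132037 / 2492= -454.27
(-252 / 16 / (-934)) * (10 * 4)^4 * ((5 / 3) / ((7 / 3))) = 14400000 / 467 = 30835.12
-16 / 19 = -0.84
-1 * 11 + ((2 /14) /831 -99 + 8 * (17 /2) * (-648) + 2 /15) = -1284796907 /29085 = -44173.87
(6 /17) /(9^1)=2 /51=0.04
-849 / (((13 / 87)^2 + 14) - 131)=6426081 / 885404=7.26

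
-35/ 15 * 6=-14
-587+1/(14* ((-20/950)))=-16531/28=-590.39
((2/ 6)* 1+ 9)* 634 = 17752/ 3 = 5917.33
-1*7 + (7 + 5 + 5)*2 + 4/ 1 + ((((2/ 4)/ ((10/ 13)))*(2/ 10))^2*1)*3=310507/ 10000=31.05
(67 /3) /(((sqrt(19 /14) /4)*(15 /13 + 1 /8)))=27872*sqrt(266) /7581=59.96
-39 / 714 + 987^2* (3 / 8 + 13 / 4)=3361857167 / 952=3531362.57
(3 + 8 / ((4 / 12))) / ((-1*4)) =-27 / 4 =-6.75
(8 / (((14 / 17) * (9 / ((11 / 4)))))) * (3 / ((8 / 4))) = 187 / 42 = 4.45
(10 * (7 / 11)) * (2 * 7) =980 / 11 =89.09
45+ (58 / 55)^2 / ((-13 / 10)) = 347197 / 7865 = 44.14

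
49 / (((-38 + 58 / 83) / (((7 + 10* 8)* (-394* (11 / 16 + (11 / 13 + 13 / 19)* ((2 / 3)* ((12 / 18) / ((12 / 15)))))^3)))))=5214421160306370943 / 31849345302528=163721.46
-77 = -77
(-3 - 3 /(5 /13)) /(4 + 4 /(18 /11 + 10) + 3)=-1728 /1175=-1.47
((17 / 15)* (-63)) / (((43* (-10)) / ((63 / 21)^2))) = 3213 / 2150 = 1.49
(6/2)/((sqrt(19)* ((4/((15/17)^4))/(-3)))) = -455625* sqrt(19)/6347596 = -0.31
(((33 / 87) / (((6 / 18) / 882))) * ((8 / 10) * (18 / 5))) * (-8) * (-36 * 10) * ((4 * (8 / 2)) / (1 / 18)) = 347640201216 / 145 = 2397518629.08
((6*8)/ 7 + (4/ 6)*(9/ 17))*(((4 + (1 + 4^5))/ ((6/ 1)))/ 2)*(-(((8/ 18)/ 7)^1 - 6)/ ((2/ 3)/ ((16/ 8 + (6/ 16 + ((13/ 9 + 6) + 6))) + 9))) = 19676657/ 144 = 136643.45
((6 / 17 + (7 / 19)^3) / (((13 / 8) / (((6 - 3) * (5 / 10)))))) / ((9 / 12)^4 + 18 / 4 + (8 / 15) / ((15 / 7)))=32476032000 / 442262702479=0.07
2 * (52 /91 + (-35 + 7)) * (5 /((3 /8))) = -5120 /7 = -731.43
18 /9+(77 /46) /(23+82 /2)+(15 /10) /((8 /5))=2.96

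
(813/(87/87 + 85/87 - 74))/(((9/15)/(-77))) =9077145/6266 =1448.63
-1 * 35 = -35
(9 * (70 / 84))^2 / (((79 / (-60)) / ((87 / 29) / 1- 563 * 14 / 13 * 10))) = 265885875 / 1027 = 258895.69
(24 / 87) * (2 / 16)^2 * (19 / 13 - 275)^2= 1580642 / 4901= 322.51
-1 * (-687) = 687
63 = 63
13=13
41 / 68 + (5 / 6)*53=9133 / 204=44.77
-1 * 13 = -13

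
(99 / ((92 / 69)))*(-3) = -891 / 4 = -222.75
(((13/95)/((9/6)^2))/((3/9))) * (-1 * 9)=-156/95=-1.64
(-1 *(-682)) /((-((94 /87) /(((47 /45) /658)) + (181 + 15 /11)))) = -108779 /137657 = -0.79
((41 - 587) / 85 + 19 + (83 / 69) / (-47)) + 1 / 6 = 2337103 / 183770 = 12.72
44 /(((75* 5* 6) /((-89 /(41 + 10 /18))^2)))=71289 /794750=0.09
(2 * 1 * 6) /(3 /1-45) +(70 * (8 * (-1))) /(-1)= 3918 /7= 559.71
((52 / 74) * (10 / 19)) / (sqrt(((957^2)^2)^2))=260 / 589661911733103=0.00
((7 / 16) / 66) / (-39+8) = -7 / 32736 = -0.00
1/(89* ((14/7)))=1/178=0.01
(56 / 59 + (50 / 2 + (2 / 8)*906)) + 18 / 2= 30851 / 118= 261.45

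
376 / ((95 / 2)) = 7.92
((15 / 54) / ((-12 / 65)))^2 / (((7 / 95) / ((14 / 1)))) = 10034375 / 23328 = 430.14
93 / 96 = 31 / 32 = 0.97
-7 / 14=-1 / 2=-0.50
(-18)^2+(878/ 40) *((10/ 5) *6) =2937/ 5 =587.40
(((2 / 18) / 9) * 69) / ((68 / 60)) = 115 / 153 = 0.75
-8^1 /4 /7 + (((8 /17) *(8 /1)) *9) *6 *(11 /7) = 5426 /17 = 319.18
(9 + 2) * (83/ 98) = 913/ 98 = 9.32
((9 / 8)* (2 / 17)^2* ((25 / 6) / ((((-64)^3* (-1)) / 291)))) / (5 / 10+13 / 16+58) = 21825 / 17973968896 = 0.00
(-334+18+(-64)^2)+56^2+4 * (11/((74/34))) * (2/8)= 256079/37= 6921.05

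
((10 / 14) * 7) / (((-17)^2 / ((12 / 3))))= 20 / 289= 0.07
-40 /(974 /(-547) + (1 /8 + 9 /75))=4376000 /167997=26.05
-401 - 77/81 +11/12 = -129935/324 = -401.03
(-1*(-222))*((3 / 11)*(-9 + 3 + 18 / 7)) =-15984 / 77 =-207.58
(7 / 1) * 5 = 35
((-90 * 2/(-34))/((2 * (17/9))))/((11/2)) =810/3179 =0.25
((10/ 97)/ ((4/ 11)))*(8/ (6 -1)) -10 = -926/ 97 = -9.55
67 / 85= 0.79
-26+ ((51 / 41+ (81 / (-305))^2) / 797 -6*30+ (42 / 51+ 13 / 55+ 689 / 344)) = -39682592786078257 / 195542834359400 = -202.94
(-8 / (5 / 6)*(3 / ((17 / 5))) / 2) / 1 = -72 / 17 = -4.24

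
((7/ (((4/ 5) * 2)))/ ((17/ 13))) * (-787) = -2632.98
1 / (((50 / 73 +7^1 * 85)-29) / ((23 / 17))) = 1679 / 703256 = 0.00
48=48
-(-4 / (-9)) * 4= -16 / 9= -1.78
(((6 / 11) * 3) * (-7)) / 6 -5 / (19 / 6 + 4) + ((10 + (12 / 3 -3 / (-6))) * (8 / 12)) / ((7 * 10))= -245213 / 99330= -2.47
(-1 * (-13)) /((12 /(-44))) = -143 /3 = -47.67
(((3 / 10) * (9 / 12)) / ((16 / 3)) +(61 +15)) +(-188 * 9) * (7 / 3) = -2478053 / 640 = -3871.96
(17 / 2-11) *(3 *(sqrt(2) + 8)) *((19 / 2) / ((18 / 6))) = -190-95 *sqrt(2) / 4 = -223.59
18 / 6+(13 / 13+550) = 554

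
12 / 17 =0.71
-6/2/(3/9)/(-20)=9/20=0.45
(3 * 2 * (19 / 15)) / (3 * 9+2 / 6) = 57 / 205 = 0.28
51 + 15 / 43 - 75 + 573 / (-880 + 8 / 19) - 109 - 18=-108728477 / 718616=-151.30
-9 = -9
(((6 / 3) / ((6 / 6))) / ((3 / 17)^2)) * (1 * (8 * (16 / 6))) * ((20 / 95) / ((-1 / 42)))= -2071552 / 171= -12114.34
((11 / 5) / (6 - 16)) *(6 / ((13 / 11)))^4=-146.16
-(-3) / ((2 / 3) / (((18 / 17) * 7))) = 567 / 17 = 33.35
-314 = -314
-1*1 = -1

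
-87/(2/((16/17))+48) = -696/401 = -1.74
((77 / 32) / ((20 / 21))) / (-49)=-33 / 640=-0.05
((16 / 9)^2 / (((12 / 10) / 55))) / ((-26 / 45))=-250.71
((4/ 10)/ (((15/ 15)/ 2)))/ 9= 0.09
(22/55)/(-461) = -2/2305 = -0.00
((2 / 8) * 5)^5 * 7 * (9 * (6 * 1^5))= 590625 / 512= 1153.56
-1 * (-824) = 824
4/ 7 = 0.57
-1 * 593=-593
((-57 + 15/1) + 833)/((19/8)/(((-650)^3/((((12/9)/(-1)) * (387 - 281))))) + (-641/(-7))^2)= 31932571125000/338514583924343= 0.09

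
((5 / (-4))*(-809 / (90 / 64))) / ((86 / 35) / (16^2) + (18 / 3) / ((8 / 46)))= 28994560 / 1391427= 20.84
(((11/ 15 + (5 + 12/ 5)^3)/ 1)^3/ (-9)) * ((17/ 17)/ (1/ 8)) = -28224415916391232/ 474609375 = -59468728.19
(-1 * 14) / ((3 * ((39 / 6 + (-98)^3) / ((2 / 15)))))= 56 / 84706695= 0.00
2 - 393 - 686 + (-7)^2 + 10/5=-1026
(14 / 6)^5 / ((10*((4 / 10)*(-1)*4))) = -16807 / 3888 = -4.32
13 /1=13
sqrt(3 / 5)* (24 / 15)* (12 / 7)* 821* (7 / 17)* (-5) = -78816* sqrt(15) / 85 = -3591.21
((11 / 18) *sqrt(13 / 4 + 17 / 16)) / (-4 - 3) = -11 *sqrt(69) / 504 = -0.18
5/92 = 0.05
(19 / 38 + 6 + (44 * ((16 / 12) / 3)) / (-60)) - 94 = -23713 / 270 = -87.83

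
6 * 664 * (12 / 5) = 47808 / 5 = 9561.60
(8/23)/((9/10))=80/207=0.39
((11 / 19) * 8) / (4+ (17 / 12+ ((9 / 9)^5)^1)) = 96 / 133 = 0.72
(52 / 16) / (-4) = -13 / 16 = -0.81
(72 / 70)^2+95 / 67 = 203207 / 82075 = 2.48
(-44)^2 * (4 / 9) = 7744 / 9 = 860.44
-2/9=-0.22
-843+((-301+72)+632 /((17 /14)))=-9376 /17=-551.53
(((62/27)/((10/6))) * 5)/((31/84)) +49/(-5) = 133/15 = 8.87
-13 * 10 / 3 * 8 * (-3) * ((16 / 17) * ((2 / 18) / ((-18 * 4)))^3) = -65 / 18068994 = -0.00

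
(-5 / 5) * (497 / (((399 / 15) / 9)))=-3195 / 19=-168.16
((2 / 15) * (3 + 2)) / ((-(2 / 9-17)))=0.04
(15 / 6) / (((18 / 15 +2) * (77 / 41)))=0.42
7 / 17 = 0.41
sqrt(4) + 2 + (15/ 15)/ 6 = 25/ 6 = 4.17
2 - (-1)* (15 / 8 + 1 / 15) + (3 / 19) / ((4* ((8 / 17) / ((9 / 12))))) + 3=7.00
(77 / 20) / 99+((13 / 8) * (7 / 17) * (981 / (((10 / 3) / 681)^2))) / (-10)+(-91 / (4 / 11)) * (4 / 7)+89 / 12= -3353598973111 / 1224000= -2739868.44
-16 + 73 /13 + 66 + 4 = 59.62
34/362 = 17/181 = 0.09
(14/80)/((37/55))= 77/296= 0.26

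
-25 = -25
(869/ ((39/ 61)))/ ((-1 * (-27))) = 53009/ 1053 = 50.34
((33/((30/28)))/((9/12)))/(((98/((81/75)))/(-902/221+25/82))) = -1935846/1132625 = -1.71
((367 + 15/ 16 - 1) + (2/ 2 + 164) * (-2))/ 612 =197/ 3264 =0.06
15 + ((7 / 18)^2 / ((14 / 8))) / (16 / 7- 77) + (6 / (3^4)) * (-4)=14.70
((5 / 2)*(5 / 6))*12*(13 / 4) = 325 / 4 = 81.25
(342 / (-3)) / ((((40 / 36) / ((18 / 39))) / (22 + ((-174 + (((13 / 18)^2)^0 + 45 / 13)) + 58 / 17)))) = 98040456 / 14365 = 6824.95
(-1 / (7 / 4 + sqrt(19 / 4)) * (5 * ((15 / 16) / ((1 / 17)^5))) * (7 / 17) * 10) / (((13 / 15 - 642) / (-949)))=-10323361.92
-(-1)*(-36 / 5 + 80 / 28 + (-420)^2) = 6173848 / 35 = 176395.66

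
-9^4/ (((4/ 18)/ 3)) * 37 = -6554439/ 2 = -3277219.50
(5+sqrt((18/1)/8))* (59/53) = 767/106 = 7.24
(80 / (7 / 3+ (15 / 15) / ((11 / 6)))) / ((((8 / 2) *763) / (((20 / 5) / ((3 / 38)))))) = 352 / 763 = 0.46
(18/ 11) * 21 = 378/ 11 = 34.36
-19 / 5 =-3.80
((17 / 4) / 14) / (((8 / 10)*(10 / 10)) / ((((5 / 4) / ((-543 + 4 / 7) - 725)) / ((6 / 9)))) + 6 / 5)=-1275 / 2266192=-0.00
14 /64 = 7 /32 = 0.22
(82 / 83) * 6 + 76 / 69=40256 / 5727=7.03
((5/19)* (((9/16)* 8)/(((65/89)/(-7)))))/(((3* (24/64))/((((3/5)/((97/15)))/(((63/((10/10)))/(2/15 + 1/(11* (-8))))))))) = -14329/7906470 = -0.00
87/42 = 29/14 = 2.07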